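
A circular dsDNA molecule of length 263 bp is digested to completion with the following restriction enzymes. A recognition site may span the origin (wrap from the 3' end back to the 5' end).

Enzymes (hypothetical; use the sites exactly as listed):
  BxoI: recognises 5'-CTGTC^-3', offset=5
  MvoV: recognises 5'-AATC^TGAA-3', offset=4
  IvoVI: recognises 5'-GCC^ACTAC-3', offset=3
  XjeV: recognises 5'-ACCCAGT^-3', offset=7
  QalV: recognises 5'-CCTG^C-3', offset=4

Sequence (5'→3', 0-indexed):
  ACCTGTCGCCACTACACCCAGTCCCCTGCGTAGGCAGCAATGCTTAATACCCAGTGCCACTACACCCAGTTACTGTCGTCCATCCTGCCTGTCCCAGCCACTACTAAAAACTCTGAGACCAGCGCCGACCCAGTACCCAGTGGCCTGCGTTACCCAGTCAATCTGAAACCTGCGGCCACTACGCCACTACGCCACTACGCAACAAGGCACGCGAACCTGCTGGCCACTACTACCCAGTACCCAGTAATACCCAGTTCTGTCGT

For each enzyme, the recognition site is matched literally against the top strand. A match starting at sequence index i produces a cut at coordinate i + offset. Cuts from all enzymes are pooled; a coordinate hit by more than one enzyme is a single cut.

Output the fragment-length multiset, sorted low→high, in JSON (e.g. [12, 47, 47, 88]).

[3,3,5,5,6,6,6,6,6,6,7,7,7,8,8,9,9,10,10,11,12,12,13,26,27,35]

Per-enzyme occurrences:
  BxoI (CTGTC, off=5): starts [2, 72, 88, 256] → cuts [7, 77, 93, 261]
  MvoV (AATCTGAA, off=4): starts [159] → cuts [163]
  IvoVI (GCCACTAC, off=3): starts [7, 55, 96, 174, 182, 190, 222] → cuts [10, 58, 99, 177, 185, 193, 225]
  XjeV (ACCCAGT, off=7): starts [15, 48, 63, 127, 134, 151, 231, 238, 248] → cuts [22, 55, 70, 134, 141, 158, 238, 245, 255]
  QalV (CCTGC, off=4): starts [24, 83, 143, 168, 215] → cuts [28, 87, 147, 172, 219]

Pooled cuts: [7, 10, 22, 28, 55, 58, 70, 77, 87, 93, 99, 134, 141, 147, 158, 163, 172, 177, 185, 193, 219, 225, 238, 245, 255, 261]

Fragment lengths:
  7→10: 3 bp
  10→22: 12 bp
  22→28: 6 bp
  28→55: 27 bp
  55→58: 3 bp
  58→70: 12 bp
  70→77: 7 bp
  77→87: 10 bp
  87→93: 6 bp
  93→99: 6 bp
  99→134: 35 bp
  134→141: 7 bp
  141→147: 6 bp
  147→158: 11 bp
  158→163: 5 bp
  163→172: 9 bp
  172→177: 5 bp
  177→185: 8 bp
  185→193: 8 bp
  193→219: 26 bp
  219→225: 6 bp
  225→238: 13 bp
  238→245: 7 bp
  245→255: 10 bp
  255→261: 6 bp
  261→7 (wrap): 263-261+7 = 9 bp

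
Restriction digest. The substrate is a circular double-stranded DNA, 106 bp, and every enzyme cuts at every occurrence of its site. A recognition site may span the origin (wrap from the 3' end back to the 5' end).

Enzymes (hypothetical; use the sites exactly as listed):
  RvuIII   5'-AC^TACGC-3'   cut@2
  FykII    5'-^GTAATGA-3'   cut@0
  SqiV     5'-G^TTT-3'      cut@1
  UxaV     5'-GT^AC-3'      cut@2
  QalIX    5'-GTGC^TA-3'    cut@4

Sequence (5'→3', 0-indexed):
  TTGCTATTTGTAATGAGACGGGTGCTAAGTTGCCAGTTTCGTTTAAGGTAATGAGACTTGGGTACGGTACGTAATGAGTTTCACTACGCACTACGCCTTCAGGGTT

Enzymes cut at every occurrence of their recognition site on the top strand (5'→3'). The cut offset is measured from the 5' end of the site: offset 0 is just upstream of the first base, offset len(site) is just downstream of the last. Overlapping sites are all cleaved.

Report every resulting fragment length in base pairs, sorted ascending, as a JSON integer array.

[2,5,5,6,6,7,8,11,11,13,16,16]

Scan for sites:
  RvuIII (ACTACGC, off=2): starts [82, 89] → cuts [84, 91]
  FykII (GTAATGA, off=0): starts [9, 47, 70] → cuts [9, 47, 70]
  SqiV (GTTT, off=1): starts [35, 40, 77, 103] → cuts [36, 41, 78, 104]
  UxaV (GTAC, off=2): starts [61, 66] → cuts [63, 68]
  QalIX (GTGCTA, off=4): starts [21] → cuts [25]

Pooled cuts: [9, 25, 36, 41, 47, 63, 68, 70, 78, 84, 91, 104]

Fragment lengths:
  9→25: 16 bp
  25→36: 11 bp
  36→41: 5 bp
  41→47: 6 bp
  47→63: 16 bp
  63→68: 5 bp
  68→70: 2 bp
  70→78: 8 bp
  78→84: 6 bp
  84→91: 7 bp
  91→104: 13 bp
  104→9 (wrap): 106-104+9 = 11 bp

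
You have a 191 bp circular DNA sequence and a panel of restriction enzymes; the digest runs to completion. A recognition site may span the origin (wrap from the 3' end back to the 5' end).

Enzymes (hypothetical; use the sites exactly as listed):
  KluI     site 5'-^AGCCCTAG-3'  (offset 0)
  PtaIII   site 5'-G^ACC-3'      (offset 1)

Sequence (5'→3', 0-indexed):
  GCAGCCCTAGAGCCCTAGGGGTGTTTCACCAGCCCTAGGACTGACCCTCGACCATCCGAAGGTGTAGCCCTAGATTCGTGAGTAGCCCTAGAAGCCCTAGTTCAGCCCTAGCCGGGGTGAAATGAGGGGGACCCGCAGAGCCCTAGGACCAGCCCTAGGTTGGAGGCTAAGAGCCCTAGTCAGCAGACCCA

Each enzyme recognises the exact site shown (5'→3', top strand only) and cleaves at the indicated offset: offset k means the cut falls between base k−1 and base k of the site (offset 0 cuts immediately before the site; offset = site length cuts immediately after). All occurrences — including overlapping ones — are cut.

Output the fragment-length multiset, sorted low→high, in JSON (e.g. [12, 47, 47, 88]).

Per-enzyme occurrences:
  KluI AGCCCTAG/0: at [2, 10, 30, 65, 83, 92, 103, 138, 150, 171] ⇒ [2, 10, 30, 65, 83, 92, 103, 138, 150, 171]
  PtaIII GACC/1: at [42, 49, 129, 146, 185] ⇒ [43, 50, 130, 147, 186]

Pooled cuts: [2, 10, 30, 43, 50, 65, 83, 92, 103, 130, 138, 147, 150, 171, 186]

Fragments:
  2→10: 8 bp
  10→30: 20 bp
  30→43: 13 bp
  43→50: 7 bp
  50→65: 15 bp
  65→83: 18 bp
  83→92: 9 bp
  92→103: 11 bp
  103→130: 27 bp
  130→138: 8 bp
  138→147: 9 bp
  147→150: 3 bp
  150→171: 21 bp
  171→186: 15 bp
  186→2 (wrap): 191-186+2 = 7 bp

[3,7,7,8,8,9,9,11,13,15,15,18,20,21,27]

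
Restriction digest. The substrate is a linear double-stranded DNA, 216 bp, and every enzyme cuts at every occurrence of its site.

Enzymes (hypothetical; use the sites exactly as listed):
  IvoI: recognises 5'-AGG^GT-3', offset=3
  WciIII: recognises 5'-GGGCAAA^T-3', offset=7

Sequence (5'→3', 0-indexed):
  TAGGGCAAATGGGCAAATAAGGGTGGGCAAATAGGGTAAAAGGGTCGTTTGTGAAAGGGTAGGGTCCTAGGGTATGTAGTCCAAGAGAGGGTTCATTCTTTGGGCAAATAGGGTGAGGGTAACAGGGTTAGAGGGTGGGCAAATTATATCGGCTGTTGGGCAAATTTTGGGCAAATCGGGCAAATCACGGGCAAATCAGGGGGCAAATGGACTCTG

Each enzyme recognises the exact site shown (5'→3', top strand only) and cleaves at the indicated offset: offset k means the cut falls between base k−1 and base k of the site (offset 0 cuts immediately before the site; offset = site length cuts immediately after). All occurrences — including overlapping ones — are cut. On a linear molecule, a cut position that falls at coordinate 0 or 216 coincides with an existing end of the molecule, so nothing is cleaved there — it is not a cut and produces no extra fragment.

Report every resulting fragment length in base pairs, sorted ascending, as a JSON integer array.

[4,4,5,5,6,8,8,8,8,8,9,9,9,9,9,11,11,12,15,18,19,21]

Scan for sites:
  IvoI (AGGGT, off=3): starts [19, 32, 40, 55, 60, 68, 87, 109, 115, 123, 131] → cuts [22, 35, 43, 58, 63, 71, 90, 112, 118, 126, 134]
  WciIII (GGGCAAAT, off=7): starts [2, 10, 24, 101, 136, 157, 168, 177, 188, 200] → cuts [9, 17, 31, 108, 143, 164, 175, 184, 195, 207]

Pooled cuts: [9, 17, 22, 31, 35, 43, 58, 63, 71, 90, 108, 112, 118, 126, 134, 143, 164, 175, 184, 195, 207]

Fragments:
  [0,9): 9 bp
  [9,17): 8 bp
  [17,22): 5 bp
  [22,31): 9 bp
  [31,35): 4 bp
  [35,43): 8 bp
  [43,58): 15 bp
  [58,63): 5 bp
  [63,71): 8 bp
  [71,90): 19 bp
  [90,108): 18 bp
  [108,112): 4 bp
  [112,118): 6 bp
  [118,126): 8 bp
  [126,134): 8 bp
  [134,143): 9 bp
  [143,164): 21 bp
  [164,175): 11 bp
  [175,184): 9 bp
  [184,195): 11 bp
  [195,207): 12 bp
  [207,216): 9 bp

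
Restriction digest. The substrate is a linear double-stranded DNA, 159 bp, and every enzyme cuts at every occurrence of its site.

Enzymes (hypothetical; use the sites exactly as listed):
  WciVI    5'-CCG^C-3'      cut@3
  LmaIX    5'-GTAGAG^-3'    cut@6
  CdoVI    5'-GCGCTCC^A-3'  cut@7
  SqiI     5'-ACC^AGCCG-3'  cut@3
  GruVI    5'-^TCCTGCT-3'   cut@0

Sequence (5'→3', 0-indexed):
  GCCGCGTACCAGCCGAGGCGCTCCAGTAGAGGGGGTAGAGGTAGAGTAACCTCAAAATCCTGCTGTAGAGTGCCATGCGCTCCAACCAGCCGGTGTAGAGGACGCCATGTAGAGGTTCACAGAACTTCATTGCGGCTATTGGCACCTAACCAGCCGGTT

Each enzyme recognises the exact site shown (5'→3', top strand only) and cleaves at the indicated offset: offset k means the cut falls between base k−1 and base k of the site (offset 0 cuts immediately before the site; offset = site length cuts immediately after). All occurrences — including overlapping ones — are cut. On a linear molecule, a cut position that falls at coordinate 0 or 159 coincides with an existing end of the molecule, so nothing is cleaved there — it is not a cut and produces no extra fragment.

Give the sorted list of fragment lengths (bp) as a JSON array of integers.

Site scan:
  WciVI (CCGC, off=3): starts [1] → cuts [4]
  LmaIX (GTAGAG, off=6): starts [25, 34, 40, 64, 94, 108] → cuts [31, 40, 46, 70, 100, 114]
  CdoVI (GCGCTCCA, off=7): starts [17, 76] → cuts [24, 83]
  SqiI (ACCAGCCG, off=3): starts [7, 84, 148] → cuts [10, 87, 151]
  GruVI (TCCTGCT, off=0): starts [57] → cuts [57]

Pooled cuts: [4, 10, 24, 31, 40, 46, 57, 70, 83, 87, 100, 114, 151]

Fragments:
  [0,4): 4 bp
  [4,10): 6 bp
  [10,24): 14 bp
  [24,31): 7 bp
  [31,40): 9 bp
  [40,46): 6 bp
  [46,57): 11 bp
  [57,70): 13 bp
  [70,83): 13 bp
  [83,87): 4 bp
  [87,100): 13 bp
  [100,114): 14 bp
  [114,151): 37 bp
  [151,159): 8 bp

[4,4,6,6,7,8,9,11,13,13,13,14,14,37]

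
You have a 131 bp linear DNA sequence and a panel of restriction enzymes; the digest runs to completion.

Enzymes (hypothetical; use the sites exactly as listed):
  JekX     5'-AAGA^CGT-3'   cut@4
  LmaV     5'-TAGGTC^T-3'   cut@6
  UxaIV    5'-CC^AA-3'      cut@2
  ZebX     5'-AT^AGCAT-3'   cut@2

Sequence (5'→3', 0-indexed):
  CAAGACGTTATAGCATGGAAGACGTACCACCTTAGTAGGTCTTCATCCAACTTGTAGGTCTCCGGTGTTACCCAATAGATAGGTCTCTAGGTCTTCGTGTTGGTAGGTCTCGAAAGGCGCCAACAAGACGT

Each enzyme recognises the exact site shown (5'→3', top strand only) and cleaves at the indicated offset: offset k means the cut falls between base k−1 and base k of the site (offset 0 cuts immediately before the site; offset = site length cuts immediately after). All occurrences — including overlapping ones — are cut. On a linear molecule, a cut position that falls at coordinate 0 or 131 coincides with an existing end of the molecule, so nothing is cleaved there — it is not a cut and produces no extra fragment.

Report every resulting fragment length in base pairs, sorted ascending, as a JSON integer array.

[3,5,6,7,7,8,11,12,12,12,13,16,19]

Site scan:
  JekX (AAGACGT, off=4): starts [1, 18, 124] → cuts [5, 22, 128]
  LmaV (TAGGTCT, off=6): starts [35, 54, 79, 87, 103] → cuts [41, 60, 85, 93, 109]
  UxaIV (CCAA, off=2): starts [46, 71, 119] → cuts [48, 73, 121]
  ZebX (ATAGCAT, off=2): starts [9] → cuts [11]

All cut coordinates (distinct, sorted): [5, 11, 22, 41, 48, 60, 73, 85, 93, 109, 121, 128]

Fragments:
  [0,5): 5 bp
  [5,11): 6 bp
  [11,22): 11 bp
  [22,41): 19 bp
  [41,48): 7 bp
  [48,60): 12 bp
  [60,73): 13 bp
  [73,85): 12 bp
  [85,93): 8 bp
  [93,109): 16 bp
  [109,121): 12 bp
  [121,128): 7 bp
  [128,131): 3 bp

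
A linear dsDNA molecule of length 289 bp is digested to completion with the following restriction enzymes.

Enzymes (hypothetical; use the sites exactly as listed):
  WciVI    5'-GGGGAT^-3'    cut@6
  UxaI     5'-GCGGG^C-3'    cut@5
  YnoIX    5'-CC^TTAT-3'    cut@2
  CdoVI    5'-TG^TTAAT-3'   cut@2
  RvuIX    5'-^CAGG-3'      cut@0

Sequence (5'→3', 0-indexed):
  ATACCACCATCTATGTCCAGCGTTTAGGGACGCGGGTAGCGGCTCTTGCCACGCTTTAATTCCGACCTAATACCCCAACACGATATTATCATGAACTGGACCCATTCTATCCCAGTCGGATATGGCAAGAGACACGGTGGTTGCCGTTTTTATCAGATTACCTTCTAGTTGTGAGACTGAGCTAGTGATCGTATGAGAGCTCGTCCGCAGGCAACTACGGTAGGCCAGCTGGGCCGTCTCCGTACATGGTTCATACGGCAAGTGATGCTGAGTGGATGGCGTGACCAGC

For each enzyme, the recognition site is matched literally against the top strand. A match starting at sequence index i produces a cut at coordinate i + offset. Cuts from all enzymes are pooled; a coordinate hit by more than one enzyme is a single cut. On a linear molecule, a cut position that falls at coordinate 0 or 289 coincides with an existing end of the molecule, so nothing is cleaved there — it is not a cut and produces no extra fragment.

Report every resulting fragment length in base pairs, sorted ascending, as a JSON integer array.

Site scan:
  WciVI (GGGGAT, off=6): no sites
  UxaI (GCGGGC, off=5): no sites
  YnoIX (CCTTAT, off=2): no sites
  CdoVI (TGTTAAT, off=2): no sites
  RvuIX CAGG/0: at [207] ⇒ [207]

All cut coordinates (distinct, sorted): [207]

Fragment lengths:
  [0,207): 207 bp
  [207,289): 82 bp

[82,207]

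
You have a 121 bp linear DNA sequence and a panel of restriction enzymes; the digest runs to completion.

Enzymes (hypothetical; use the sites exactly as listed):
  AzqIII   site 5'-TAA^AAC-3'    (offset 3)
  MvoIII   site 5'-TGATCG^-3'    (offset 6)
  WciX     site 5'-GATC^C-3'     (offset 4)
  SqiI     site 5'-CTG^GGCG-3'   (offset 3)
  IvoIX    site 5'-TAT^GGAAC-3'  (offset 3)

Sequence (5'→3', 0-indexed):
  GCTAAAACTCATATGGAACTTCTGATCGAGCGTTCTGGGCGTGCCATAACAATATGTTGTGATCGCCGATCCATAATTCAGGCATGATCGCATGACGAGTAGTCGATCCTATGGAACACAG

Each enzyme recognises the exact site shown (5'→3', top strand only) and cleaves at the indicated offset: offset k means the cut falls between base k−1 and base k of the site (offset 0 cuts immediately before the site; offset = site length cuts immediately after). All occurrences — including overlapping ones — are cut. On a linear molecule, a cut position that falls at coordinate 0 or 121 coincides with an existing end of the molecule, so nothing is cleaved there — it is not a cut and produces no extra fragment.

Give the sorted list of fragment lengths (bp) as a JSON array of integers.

[4,5,6,9,9,9,14,18,19,28]

Site scan:
  AzqIII (TAAAAC, off=3): starts [2] → cuts [5]
  MvoIII (TGATCG, off=6): starts [22, 59, 84] → cuts [28, 65, 90]
  WciX (GATCC, off=4): starts [67, 104] → cuts [71, 108]
  SqiI (CTGGGCG, off=3): starts [34] → cuts [37]
  IvoIX (TATGGAAC, off=3): starts [11, 109] → cuts [14, 112]

All cut coordinates (distinct, sorted): [5, 14, 28, 37, 65, 71, 90, 108, 112]

Fragments:
  [0,5): 5 bp
  [5,14): 9 bp
  [14,28): 14 bp
  [28,37): 9 bp
  [37,65): 28 bp
  [65,71): 6 bp
  [71,90): 19 bp
  [90,108): 18 bp
  [108,112): 4 bp
  [112,121): 9 bp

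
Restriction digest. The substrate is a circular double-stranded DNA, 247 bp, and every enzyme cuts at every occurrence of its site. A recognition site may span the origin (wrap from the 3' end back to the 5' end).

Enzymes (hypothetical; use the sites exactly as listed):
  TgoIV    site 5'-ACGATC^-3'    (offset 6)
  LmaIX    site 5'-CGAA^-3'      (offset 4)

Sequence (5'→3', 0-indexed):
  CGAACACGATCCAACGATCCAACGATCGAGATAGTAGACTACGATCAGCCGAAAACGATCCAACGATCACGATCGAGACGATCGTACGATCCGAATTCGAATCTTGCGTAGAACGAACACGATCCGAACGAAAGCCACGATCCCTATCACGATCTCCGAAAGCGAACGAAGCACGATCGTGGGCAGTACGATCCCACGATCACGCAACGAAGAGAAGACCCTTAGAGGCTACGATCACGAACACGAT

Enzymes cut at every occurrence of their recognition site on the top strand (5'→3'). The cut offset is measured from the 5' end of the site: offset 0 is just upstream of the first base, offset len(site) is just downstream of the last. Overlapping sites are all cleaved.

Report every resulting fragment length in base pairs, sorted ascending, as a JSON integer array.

[3,4,4,4,4,5,6,6,6,6,7,7,7,7,7,8,8,8,8,8,8,9,10,10,12,15,16,19,25]

Per-enzyme occurrences:
  TgoIV ACGATC/6: at [5, 13, 21, 40, 54, 62, 68, 77, 85, 118, 136, 148, 172, 187, 195, 230, 242] ⇒ [1, 11, 19, 27, 46, 60, 68, 74, 83, 91, 124, 142, 154, 178, 193, 201, 236]
  LmaIX CGAA/4: at [0, 49, 91, 97, 113, 124, 128, 156, 162, 166, 207, 237] ⇒ [4, 53, 95, 101, 117, 128, 132, 160, 166, 170, 211, 241]

All cut coordinates (distinct, sorted): [1, 4, 11, 19, 27, 46, 53, 60, 68, 74, 83, 91, 95, 101, 117, 124, 128, 132, 142, 154, 160, 166, 170, 178, 193, 201, 211, 236, 241]

Fragment lengths:
  1→4: 3 bp
  4→11: 7 bp
  11→19: 8 bp
  19→27: 8 bp
  27→46: 19 bp
  46→53: 7 bp
  53→60: 7 bp
  60→68: 8 bp
  68→74: 6 bp
  74→83: 9 bp
  83→91: 8 bp
  91→95: 4 bp
  95→101: 6 bp
  101→117: 16 bp
  117→124: 7 bp
  124→128: 4 bp
  128→132: 4 bp
  132→142: 10 bp
  142→154: 12 bp
  154→160: 6 bp
  160→166: 6 bp
  166→170: 4 bp
  170→178: 8 bp
  178→193: 15 bp
  193→201: 8 bp
  201→211: 10 bp
  211→236: 25 bp
  236→241: 5 bp
  241→1 (wrap): 247-241+1 = 7 bp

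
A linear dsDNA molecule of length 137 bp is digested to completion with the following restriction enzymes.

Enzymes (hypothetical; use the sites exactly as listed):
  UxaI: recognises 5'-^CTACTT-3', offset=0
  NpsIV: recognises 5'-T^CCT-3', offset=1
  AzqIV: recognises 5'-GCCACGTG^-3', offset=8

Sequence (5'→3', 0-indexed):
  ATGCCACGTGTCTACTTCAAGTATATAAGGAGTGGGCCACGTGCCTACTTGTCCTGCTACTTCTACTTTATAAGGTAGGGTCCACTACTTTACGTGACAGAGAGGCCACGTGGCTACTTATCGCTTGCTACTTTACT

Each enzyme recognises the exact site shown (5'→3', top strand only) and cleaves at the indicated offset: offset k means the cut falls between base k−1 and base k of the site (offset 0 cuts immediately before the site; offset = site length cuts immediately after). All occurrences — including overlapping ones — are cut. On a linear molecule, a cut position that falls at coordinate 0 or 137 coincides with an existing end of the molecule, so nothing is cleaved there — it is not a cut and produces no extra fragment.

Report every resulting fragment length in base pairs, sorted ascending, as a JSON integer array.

[1,1,1,4,6,8,10,10,14,22,28,32]

Per-enzyme occurrences:
  UxaI (CTACTT, off=0): starts [11, 44, 56, 62, 84, 113, 127] → cuts [11, 44, 56, 62, 84, 113, 127]
  NpsIV (TCCT, off=1): starts [51] → cuts [52]
  AzqIV (GCCACGTG, off=8): starts [2, 35, 104] → cuts [10, 43, 112]

Pooled cuts: [10, 11, 43, 44, 52, 56, 62, 84, 112, 113, 127]

Fragment lengths:
  [0,10): 10 bp
  [10,11): 1 bp
  [11,43): 32 bp
  [43,44): 1 bp
  [44,52): 8 bp
  [52,56): 4 bp
  [56,62): 6 bp
  [62,84): 22 bp
  [84,112): 28 bp
  [112,113): 1 bp
  [113,127): 14 bp
  [127,137): 10 bp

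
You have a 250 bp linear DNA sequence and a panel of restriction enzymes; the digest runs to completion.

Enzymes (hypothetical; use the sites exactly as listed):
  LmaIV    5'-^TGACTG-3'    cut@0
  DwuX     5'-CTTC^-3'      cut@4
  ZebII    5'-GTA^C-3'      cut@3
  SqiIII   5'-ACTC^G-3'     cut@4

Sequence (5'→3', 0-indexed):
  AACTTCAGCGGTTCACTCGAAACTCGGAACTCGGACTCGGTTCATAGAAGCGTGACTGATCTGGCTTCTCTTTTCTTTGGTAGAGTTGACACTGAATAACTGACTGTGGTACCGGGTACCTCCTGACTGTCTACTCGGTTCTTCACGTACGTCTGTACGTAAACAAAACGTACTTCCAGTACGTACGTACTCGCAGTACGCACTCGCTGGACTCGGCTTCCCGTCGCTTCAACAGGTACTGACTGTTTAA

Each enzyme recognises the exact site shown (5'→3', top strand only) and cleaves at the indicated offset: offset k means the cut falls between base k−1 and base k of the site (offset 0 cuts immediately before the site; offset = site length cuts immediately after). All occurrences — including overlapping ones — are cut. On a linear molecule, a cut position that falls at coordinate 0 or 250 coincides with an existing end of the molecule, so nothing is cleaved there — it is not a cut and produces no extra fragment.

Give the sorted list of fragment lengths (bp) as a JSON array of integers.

Scan for sites:
  LmaIV TGACTG/0: at [52, 100, 123, 239] ⇒ [52, 100, 123, 239]
  DwuX CTTC/4: at [2, 64, 140, 172, 216, 226] ⇒ [6, 68, 144, 176, 220, 230]
  ZebII GTAC/3: at [108, 115, 146, 154, 169, 178, 182, 186, 195, 235] ⇒ [111, 118, 149, 157, 172, 181, 185, 189, 198, 238]
  SqiIII ACTCG/4: at [14, 21, 28, 34, 132, 188, 201, 210] ⇒ [18, 25, 32, 38, 136, 192, 205, 214]

All cut coordinates (distinct, sorted): [6, 18, 25, 32, 38, 52, 68, 100, 111, 118, 123, 136, 144, 149, 157, 172, 176, 181, 185, 189, 192, 198, 205, 214, 220, 230, 238, 239]

Fragment lengths:
  [0,6): 6 bp
  [6,18): 12 bp
  [18,25): 7 bp
  [25,32): 7 bp
  [32,38): 6 bp
  [38,52): 14 bp
  [52,68): 16 bp
  [68,100): 32 bp
  [100,111): 11 bp
  [111,118): 7 bp
  [118,123): 5 bp
  [123,136): 13 bp
  [136,144): 8 bp
  [144,149): 5 bp
  [149,157): 8 bp
  [157,172): 15 bp
  [172,176): 4 bp
  [176,181): 5 bp
  [181,185): 4 bp
  [185,189): 4 bp
  [189,192): 3 bp
  [192,198): 6 bp
  [198,205): 7 bp
  [205,214): 9 bp
  [214,220): 6 bp
  [220,230): 10 bp
  [230,238): 8 bp
  [238,239): 1 bp
  [239,250): 11 bp

[1,3,4,4,4,5,5,5,6,6,6,6,7,7,7,7,8,8,8,9,10,11,11,12,13,14,15,16,32]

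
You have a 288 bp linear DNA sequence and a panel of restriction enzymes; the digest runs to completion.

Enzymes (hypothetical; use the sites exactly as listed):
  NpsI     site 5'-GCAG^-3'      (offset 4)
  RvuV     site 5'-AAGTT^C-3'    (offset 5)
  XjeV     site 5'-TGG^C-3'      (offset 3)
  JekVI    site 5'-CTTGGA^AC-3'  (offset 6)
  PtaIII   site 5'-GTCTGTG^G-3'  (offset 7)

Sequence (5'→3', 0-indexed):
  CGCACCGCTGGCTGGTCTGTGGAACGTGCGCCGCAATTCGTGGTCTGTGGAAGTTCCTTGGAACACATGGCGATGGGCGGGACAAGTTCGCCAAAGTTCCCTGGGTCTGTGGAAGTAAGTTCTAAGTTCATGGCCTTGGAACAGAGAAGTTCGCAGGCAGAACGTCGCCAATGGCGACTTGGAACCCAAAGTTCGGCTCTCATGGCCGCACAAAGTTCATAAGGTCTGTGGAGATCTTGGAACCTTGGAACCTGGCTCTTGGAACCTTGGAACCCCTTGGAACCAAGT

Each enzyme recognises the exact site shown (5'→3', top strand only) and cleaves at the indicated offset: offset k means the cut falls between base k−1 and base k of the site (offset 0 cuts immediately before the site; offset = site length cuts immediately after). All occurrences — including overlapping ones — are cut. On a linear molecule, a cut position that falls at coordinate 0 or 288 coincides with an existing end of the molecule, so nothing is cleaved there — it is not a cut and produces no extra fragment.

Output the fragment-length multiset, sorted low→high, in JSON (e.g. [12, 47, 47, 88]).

Scan for sites:
  NpsI (GCAG, off=4): starts [152, 156] → cuts [156, 160]
  RvuV (AAGTTC, off=5): starts [50, 83, 93, 116, 123, 146, 188, 212] → cuts [55, 88, 98, 121, 128, 151, 193, 217]
  XjeV (TGGC, off=3): starts [8, 67, 130, 171, 202, 252] → cuts [11, 70, 133, 174, 205, 255]
  JekVI (CTTGGAAC, off=6): starts [56, 134, 177, 235, 243, 257, 265, 275] → cuts [62, 140, 183, 241, 249, 263, 271, 281]
  PtaIII (GTCTGTGG, off=7): starts [14, 42, 104, 223] → cuts [21, 49, 111, 230]

Pooled cuts: [11, 21, 49, 55, 62, 70, 88, 98, 111, 121, 128, 133, 140, 151, 156, 160, 174, 183, 193, 205, 217, 230, 241, 249, 255, 263, 271, 281]

Fragments:
  [0,11): 11 bp
  [11,21): 10 bp
  [21,49): 28 bp
  [49,55): 6 bp
  [55,62): 7 bp
  [62,70): 8 bp
  [70,88): 18 bp
  [88,98): 10 bp
  [98,111): 13 bp
  [111,121): 10 bp
  [121,128): 7 bp
  [128,133): 5 bp
  [133,140): 7 bp
  [140,151): 11 bp
  [151,156): 5 bp
  [156,160): 4 bp
  [160,174): 14 bp
  [174,183): 9 bp
  [183,193): 10 bp
  [193,205): 12 bp
  [205,217): 12 bp
  [217,230): 13 bp
  [230,241): 11 bp
  [241,249): 8 bp
  [249,255): 6 bp
  [255,263): 8 bp
  [263,271): 8 bp
  [271,281): 10 bp
  [281,288): 7 bp

[4,5,5,6,6,7,7,7,7,8,8,8,8,9,10,10,10,10,10,11,11,11,12,12,13,13,14,18,28]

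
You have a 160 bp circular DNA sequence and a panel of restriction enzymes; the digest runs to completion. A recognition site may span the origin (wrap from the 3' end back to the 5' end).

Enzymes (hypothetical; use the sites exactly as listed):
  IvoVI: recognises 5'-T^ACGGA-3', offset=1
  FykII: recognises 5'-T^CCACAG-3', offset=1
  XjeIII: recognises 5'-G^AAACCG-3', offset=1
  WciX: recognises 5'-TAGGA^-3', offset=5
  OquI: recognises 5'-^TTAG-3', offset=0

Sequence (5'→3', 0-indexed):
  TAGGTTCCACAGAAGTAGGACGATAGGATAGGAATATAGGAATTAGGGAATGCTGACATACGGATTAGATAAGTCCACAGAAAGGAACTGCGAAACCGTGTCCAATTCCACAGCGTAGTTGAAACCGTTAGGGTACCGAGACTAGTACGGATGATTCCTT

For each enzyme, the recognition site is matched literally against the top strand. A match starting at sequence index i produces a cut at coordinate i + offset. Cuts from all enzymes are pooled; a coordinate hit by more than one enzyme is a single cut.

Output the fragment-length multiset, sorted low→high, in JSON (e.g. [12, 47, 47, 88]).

[1,5,5,6,7,8,8,10,13,14,14,15,17,18,19]

Site scan:
  IvoVI TACGGA/1: at [58, 145] ⇒ [59, 146]
  FykII TCCACAG/1: at [5, 73, 106] ⇒ [6, 74, 107]
  XjeIII GAAACCG/1: at [91, 120] ⇒ [92, 121]
  WciX TAGGA/5: at [15, 23, 28, 36] ⇒ [20, 28, 33, 41]
  OquI TTAG/0: at [42, 64, 127, 159] ⇒ [42, 64, 127, 159]

All cut coordinates (distinct, sorted): [6, 20, 28, 33, 41, 42, 59, 64, 74, 92, 107, 121, 127, 146, 159]

Fragment lengths:
  6→20: 14 bp
  20→28: 8 bp
  28→33: 5 bp
  33→41: 8 bp
  41→42: 1 bp
  42→59: 17 bp
  59→64: 5 bp
  64→74: 10 bp
  74→92: 18 bp
  92→107: 15 bp
  107→121: 14 bp
  121→127: 6 bp
  127→146: 19 bp
  146→159: 13 bp
  159→6 (wrap): 160-159+6 = 7 bp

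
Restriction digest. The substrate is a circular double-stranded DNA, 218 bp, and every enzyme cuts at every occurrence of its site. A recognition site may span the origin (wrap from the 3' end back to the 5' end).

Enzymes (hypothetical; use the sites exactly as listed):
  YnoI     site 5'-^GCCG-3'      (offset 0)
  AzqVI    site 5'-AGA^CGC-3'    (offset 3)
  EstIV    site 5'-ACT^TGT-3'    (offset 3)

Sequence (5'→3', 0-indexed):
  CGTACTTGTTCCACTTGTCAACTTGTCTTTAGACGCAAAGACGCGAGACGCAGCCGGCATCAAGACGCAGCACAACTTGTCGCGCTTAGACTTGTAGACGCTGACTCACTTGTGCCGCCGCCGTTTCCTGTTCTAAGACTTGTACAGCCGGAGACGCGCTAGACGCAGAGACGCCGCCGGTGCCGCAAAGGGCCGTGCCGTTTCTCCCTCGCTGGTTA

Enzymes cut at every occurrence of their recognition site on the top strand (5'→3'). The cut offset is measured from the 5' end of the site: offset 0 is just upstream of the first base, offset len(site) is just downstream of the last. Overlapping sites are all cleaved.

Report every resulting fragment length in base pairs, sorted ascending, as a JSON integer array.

[1,3,3,3,3,4,5,6,6,6,7,8,8,8,8,9,9,10,10,12,12,13,15,21,28]

Per-enzyme occurrences:
  YnoI GCCG/0: at [52, 113, 116, 119, 146, 172, 175, 181, 191, 196] ⇒ [52, 113, 116, 119, 146, 172, 175, 181, 191, 196]
  AzqVI AGACGC/3: at [30, 38, 45, 62, 95, 151, 160, 168] ⇒ [33, 41, 48, 65, 98, 154, 163, 171]
  EstIV ACTTGT/3: at [3, 12, 20, 74, 89, 107, 137] ⇒ [6, 15, 23, 77, 92, 110, 140]

All cut coordinates (distinct, sorted): [6, 15, 23, 33, 41, 48, 52, 65, 77, 92, 98, 110, 113, 116, 119, 140, 146, 154, 163, 171, 172, 175, 181, 191, 196]

Fragments:
  6→15: 9 bp
  15→23: 8 bp
  23→33: 10 bp
  33→41: 8 bp
  41→48: 7 bp
  48→52: 4 bp
  52→65: 13 bp
  65→77: 12 bp
  77→92: 15 bp
  92→98: 6 bp
  98→110: 12 bp
  110→113: 3 bp
  113→116: 3 bp
  116→119: 3 bp
  119→140: 21 bp
  140→146: 6 bp
  146→154: 8 bp
  154→163: 9 bp
  163→171: 8 bp
  171→172: 1 bp
  172→175: 3 bp
  175→181: 6 bp
  181→191: 10 bp
  191→196: 5 bp
  196→6 (wrap): 218-196+6 = 28 bp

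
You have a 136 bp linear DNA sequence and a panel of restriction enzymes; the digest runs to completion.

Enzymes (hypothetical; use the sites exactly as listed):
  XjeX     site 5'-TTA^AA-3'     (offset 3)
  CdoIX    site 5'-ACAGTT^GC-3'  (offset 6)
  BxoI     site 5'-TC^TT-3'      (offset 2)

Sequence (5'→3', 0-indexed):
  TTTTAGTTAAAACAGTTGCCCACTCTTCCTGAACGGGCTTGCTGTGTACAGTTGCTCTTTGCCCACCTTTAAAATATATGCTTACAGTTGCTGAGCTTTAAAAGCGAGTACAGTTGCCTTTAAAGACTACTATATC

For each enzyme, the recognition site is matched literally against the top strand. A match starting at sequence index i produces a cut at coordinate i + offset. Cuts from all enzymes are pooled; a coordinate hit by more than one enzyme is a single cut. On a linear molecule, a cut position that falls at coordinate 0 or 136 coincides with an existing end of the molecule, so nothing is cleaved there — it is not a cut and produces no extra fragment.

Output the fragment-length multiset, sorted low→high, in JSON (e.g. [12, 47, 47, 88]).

Scan for sites:
  XjeX (TTAAA, off=3): starts [6, 68, 97, 119] → cuts [9, 71, 100, 122]
  CdoIX (ACAGTTGC, off=6): starts [11, 47, 83, 109] → cuts [17, 53, 89, 115]
  BxoI (TCTT, off=2): starts [23, 55] → cuts [25, 57]

Pooled cuts: [9, 17, 25, 53, 57, 71, 89, 100, 115, 122]

Fragments:
  [0,9): 9 bp
  [9,17): 8 bp
  [17,25): 8 bp
  [25,53): 28 bp
  [53,57): 4 bp
  [57,71): 14 bp
  [71,89): 18 bp
  [89,100): 11 bp
  [100,115): 15 bp
  [115,122): 7 bp
  [122,136): 14 bp

[4,7,8,8,9,11,14,14,15,18,28]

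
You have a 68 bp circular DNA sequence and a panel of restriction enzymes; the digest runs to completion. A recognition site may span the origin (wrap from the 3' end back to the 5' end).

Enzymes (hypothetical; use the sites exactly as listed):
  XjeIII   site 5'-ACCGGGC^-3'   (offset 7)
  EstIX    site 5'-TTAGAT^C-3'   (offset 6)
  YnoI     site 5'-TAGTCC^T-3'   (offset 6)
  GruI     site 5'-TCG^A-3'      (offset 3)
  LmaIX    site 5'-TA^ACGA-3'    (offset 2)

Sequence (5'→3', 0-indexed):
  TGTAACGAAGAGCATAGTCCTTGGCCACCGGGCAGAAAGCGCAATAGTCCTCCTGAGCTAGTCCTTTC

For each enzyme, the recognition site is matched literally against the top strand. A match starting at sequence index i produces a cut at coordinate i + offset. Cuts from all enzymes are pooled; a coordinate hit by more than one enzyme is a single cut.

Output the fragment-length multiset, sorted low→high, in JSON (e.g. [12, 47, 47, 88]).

[8,13,14,16,17]

Per-enzyme occurrences:
  XjeIII ACCGGGC/7: at [26] ⇒ [33]
  EstIX (TTAGATC, off=6): no sites
  YnoI TAGTCCT/6: at [14, 44, 58] ⇒ [20, 50, 64]
  GruI (TCGA, off=3): no sites
  LmaIX TAACGA/2: at [2] ⇒ [4]

All cut coordinates (distinct, sorted): [4, 20, 33, 50, 64]

Fragment lengths:
  4→20: 16 bp
  20→33: 13 bp
  33→50: 17 bp
  50→64: 14 bp
  64→4 (wrap): 68-64+4 = 8 bp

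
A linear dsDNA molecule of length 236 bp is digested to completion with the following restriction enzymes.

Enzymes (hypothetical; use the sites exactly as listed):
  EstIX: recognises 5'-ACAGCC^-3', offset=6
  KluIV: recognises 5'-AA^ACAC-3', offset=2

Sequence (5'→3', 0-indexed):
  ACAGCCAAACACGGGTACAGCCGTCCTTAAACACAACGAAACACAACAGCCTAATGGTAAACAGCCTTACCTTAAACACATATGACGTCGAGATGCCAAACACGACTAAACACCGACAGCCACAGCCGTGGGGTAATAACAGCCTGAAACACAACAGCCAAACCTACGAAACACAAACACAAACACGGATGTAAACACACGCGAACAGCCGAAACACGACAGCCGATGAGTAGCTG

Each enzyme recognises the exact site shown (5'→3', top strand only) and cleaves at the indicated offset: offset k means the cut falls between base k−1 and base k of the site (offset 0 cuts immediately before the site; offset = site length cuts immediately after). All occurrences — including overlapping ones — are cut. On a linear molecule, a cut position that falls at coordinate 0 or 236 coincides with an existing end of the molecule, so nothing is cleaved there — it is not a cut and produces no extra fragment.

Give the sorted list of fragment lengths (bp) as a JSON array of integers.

[2,3,4,6,6,6,6,8,9,10,10,11,11,11,11,12,12,12,14,15,16,17,24]

Site scan:
  EstIX (ACAGCC, off=6): starts [0, 16, 45, 60, 115, 121, 138, 153, 204, 218] → cuts [6, 22, 51, 66, 121, 127, 144, 159, 210, 224]
  KluIV (AAACAC, off=2): starts [6, 28, 38, 73, 97, 107, 146, 168, 174, 180, 192, 211] → cuts [8, 30, 40, 75, 99, 109, 148, 170, 176, 182, 194, 213]

All cut coordinates (distinct, sorted): [6, 8, 22, 30, 40, 51, 66, 75, 99, 109, 121, 127, 144, 148, 159, 170, 176, 182, 194, 210, 213, 224]

Fragments:
  [0,6): 6 bp
  [6,8): 2 bp
  [8,22): 14 bp
  [22,30): 8 bp
  [30,40): 10 bp
  [40,51): 11 bp
  [51,66): 15 bp
  [66,75): 9 bp
  [75,99): 24 bp
  [99,109): 10 bp
  [109,121): 12 bp
  [121,127): 6 bp
  [127,144): 17 bp
  [144,148): 4 bp
  [148,159): 11 bp
  [159,170): 11 bp
  [170,176): 6 bp
  [176,182): 6 bp
  [182,194): 12 bp
  [194,210): 16 bp
  [210,213): 3 bp
  [213,224): 11 bp
  [224,236): 12 bp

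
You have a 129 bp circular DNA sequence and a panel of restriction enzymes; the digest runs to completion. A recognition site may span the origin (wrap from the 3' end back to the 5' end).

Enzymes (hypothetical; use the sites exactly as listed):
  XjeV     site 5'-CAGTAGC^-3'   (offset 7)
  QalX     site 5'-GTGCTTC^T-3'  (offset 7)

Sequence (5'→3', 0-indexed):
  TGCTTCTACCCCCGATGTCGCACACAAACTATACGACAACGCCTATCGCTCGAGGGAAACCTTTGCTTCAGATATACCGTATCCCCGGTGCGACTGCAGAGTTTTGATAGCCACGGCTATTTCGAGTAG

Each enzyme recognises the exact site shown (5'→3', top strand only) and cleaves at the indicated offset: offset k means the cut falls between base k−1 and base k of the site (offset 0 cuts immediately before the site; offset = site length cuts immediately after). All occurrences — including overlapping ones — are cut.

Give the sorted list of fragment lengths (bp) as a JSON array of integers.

[129]

Per-enzyme occurrences:
  XjeV (CAGTAGC, off=7): no sites
  QalX GTGCTTCT/7: at [128] ⇒ [6]

Pooled cuts: [6]

Fragment lengths:
  6→6 (wrap): 129-6+6 = 129 bp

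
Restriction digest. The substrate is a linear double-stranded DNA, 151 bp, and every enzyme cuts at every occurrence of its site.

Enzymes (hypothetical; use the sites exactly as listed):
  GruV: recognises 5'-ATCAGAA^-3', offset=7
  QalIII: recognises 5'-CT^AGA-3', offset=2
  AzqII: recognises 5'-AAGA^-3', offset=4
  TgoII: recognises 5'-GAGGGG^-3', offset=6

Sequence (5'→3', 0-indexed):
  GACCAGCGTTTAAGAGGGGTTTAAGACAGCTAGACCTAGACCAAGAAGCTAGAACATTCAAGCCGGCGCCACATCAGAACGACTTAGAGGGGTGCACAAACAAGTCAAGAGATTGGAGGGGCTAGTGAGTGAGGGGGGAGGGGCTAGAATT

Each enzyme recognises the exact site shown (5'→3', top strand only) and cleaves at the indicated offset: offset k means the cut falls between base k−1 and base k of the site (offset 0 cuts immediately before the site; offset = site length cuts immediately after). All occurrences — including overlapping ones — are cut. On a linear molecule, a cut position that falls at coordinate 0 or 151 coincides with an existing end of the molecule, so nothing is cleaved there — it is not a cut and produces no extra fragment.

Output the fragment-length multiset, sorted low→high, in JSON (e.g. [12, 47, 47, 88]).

Site scan:
  GruV (ATCAGAA, off=7): starts [72] → cuts [79]
  QalIII (CTAGA, off=2): starts [29, 35, 48, 143] → cuts [31, 37, 50, 145]
  AzqII (AAGA, off=4): starts [11, 22, 42, 106] → cuts [15, 26, 46, 110]
  TgoII (GAGGGG, off=6): starts [13, 86, 115, 130, 137] → cuts [19, 92, 121, 136, 143]

All cut coordinates (distinct, sorted): [15, 19, 26, 31, 37, 46, 50, 79, 92, 110, 121, 136, 143, 145]

Fragments:
  [0,15): 15 bp
  [15,19): 4 bp
  [19,26): 7 bp
  [26,31): 5 bp
  [31,37): 6 bp
  [37,46): 9 bp
  [46,50): 4 bp
  [50,79): 29 bp
  [79,92): 13 bp
  [92,110): 18 bp
  [110,121): 11 bp
  [121,136): 15 bp
  [136,143): 7 bp
  [143,145): 2 bp
  [145,151): 6 bp

[2,4,4,5,6,6,7,7,9,11,13,15,15,18,29]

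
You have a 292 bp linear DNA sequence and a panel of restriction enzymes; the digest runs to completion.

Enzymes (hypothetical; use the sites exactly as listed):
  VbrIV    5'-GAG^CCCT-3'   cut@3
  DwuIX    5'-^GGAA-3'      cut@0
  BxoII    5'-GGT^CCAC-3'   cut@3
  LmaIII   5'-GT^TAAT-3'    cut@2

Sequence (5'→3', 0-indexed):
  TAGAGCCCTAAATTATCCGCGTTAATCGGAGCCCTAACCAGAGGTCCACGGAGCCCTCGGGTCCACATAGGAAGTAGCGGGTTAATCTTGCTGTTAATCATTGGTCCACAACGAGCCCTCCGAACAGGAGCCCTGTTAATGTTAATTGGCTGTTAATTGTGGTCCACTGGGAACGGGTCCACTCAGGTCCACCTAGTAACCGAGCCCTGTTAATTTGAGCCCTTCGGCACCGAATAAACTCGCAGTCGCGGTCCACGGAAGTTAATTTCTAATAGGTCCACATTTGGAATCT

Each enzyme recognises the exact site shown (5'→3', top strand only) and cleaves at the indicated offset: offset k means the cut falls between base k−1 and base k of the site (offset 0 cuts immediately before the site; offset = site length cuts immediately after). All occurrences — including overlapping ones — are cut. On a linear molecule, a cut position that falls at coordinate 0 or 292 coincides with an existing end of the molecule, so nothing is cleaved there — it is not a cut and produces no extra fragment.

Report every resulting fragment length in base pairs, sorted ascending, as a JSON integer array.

Scan for sites:
  VbrIV GAGCCCT/3: at [2, 28, 50, 112, 127, 201, 216] ⇒ [5, 31, 53, 115, 130, 204, 219]
  DwuIX GGAA/0: at [69, 169, 256, 285] ⇒ [69, 169, 256, 285]
  BxoII GGTCCAC/3: at [42, 59, 102, 160, 175, 185, 249, 274] ⇒ [45, 62, 105, 163, 178, 188, 252, 277]
  LmaIII GTTAAT/2: at [20, 80, 92, 134, 140, 151, 208, 260] ⇒ [22, 82, 94, 136, 142, 153, 210, 262]

Pooled cuts: [5, 22, 31, 45, 53, 62, 69, 82, 94, 105, 115, 130, 136, 142, 153, 163, 169, 178, 188, 204, 210, 219, 252, 256, 262, 277, 285]

Fragments:
  [0,5): 5 bp
  [5,22): 17 bp
  [22,31): 9 bp
  [31,45): 14 bp
  [45,53): 8 bp
  [53,62): 9 bp
  [62,69): 7 bp
  [69,82): 13 bp
  [82,94): 12 bp
  [94,105): 11 bp
  [105,115): 10 bp
  [115,130): 15 bp
  [130,136): 6 bp
  [136,142): 6 bp
  [142,153): 11 bp
  [153,163): 10 bp
  [163,169): 6 bp
  [169,178): 9 bp
  [178,188): 10 bp
  [188,204): 16 bp
  [204,210): 6 bp
  [210,219): 9 bp
  [219,252): 33 bp
  [252,256): 4 bp
  [256,262): 6 bp
  [262,277): 15 bp
  [277,285): 8 bp
  [285,292): 7 bp

[4,5,6,6,6,6,6,7,7,8,8,9,9,9,9,10,10,10,11,11,12,13,14,15,15,16,17,33]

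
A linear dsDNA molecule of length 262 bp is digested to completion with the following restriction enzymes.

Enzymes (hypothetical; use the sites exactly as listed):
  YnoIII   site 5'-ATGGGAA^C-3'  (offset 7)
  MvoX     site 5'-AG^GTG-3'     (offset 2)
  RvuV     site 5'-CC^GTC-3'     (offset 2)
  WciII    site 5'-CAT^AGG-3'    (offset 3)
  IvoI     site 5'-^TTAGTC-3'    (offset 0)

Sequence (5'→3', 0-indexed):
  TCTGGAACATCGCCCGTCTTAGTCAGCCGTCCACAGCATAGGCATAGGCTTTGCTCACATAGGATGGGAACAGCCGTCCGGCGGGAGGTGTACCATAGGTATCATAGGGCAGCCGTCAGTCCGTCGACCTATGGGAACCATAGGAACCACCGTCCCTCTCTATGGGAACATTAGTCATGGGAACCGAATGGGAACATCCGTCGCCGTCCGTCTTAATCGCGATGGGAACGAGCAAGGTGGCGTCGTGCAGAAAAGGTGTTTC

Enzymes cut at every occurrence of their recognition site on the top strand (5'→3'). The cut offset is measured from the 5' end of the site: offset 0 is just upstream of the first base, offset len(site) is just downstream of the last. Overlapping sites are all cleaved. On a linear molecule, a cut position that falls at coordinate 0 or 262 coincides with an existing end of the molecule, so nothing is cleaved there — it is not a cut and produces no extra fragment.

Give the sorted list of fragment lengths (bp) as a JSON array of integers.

Site scan:
  YnoIII ATGGGAAC/7: at [63, 130, 161, 176, 187, 221] ⇒ [70, 137, 168, 183, 194, 228]
  MvoX AGGTG/2: at [85, 234, 253] ⇒ [87, 236, 255]
  RvuV CCGTC/2: at [13, 26, 73, 112, 120, 149, 197, 203, 207] ⇒ [15, 28, 75, 114, 122, 151, 199, 205, 209]
  WciII CATAGG/3: at [36, 42, 57, 93, 102, 138] ⇒ [39, 45, 60, 96, 105, 141]
  IvoI TTAGTC/0: at [18, 170] ⇒ [18, 170]

All cut coordinates (distinct, sorted): [15, 18, 28, 39, 45, 60, 70, 75, 87, 96, 105, 114, 122, 137, 141, 151, 168, 170, 183, 194, 199, 205, 209, 228, 236, 255]

Fragment lengths:
  [0,15): 15 bp
  [15,18): 3 bp
  [18,28): 10 bp
  [28,39): 11 bp
  [39,45): 6 bp
  [45,60): 15 bp
  [60,70): 10 bp
  [70,75): 5 bp
  [75,87): 12 bp
  [87,96): 9 bp
  [96,105): 9 bp
  [105,114): 9 bp
  [114,122): 8 bp
  [122,137): 15 bp
  [137,141): 4 bp
  [141,151): 10 bp
  [151,168): 17 bp
  [168,170): 2 bp
  [170,183): 13 bp
  [183,194): 11 bp
  [194,199): 5 bp
  [199,205): 6 bp
  [205,209): 4 bp
  [209,228): 19 bp
  [228,236): 8 bp
  [236,255): 19 bp
  [255,262): 7 bp

[2,3,4,4,5,5,6,6,7,8,8,9,9,9,10,10,10,11,11,12,13,15,15,15,17,19,19]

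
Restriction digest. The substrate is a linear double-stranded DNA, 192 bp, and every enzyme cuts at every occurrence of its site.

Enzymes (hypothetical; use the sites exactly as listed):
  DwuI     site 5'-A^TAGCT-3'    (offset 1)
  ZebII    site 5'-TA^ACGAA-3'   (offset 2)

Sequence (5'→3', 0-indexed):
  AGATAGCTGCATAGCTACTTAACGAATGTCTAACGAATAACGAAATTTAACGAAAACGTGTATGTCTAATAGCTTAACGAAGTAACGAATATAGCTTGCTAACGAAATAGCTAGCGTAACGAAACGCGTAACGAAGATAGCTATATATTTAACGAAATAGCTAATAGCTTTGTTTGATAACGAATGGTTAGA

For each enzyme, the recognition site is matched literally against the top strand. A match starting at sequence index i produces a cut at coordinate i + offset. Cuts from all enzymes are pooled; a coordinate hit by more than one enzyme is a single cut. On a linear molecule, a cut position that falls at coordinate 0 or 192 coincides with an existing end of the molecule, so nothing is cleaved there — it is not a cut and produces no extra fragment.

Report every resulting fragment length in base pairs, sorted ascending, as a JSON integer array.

Scan for sites:
  DwuI (ATAGCT, off=1): starts [2, 10, 68, 90, 106, 136, 156, 163] → cuts [3, 11, 69, 91, 107, 137, 157, 164]
  ZebII (TAACGAA, off=2): starts [19, 30, 37, 47, 74, 82, 99, 116, 128, 149, 177] → cuts [21, 32, 39, 49, 76, 84, 101, 118, 130, 151, 179]

Pooled cuts: [3, 11, 21, 32, 39, 49, 69, 76, 84, 91, 101, 107, 118, 130, 137, 151, 157, 164, 179]

Fragments:
  [0,3): 3 bp
  [3,11): 8 bp
  [11,21): 10 bp
  [21,32): 11 bp
  [32,39): 7 bp
  [39,49): 10 bp
  [49,69): 20 bp
  [69,76): 7 bp
  [76,84): 8 bp
  [84,91): 7 bp
  [91,101): 10 bp
  [101,107): 6 bp
  [107,118): 11 bp
  [118,130): 12 bp
  [130,137): 7 bp
  [137,151): 14 bp
  [151,157): 6 bp
  [157,164): 7 bp
  [164,179): 15 bp
  [179,192): 13 bp

[3,6,6,7,7,7,7,7,8,8,10,10,10,11,11,12,13,14,15,20]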